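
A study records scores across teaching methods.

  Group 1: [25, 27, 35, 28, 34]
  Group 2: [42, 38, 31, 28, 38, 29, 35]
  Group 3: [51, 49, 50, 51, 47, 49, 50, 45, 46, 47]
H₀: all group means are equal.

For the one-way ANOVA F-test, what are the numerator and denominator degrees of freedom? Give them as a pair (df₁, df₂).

k = 3 groups, N = 22 total
df = (k−1, N−k) = (3−1, 22−3) = (2, 19)

degrees of freedom = [2, 19]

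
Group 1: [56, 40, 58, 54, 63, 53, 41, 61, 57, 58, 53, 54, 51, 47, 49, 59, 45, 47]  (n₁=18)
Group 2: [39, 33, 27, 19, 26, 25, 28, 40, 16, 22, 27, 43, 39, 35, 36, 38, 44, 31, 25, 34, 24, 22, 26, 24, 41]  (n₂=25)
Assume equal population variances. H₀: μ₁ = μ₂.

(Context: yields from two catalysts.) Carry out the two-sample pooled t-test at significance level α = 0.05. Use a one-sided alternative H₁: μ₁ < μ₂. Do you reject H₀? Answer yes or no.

x̄₁=52.556, s₁=6.609, n₁=18
x̄₂=30.560, s₂=7.938, n₂=25
s_p² = [17·6.609² + 24·7.938²]/41 = 54.9904
SE = √(s_p²·(1/18+1/25)) = 2.2923
t = (52.556−30.560)/2.2923 = 9.5954
df = 41
p-value (one-sided, H₁ less) = 1.00000
At α=0.05: p ≥ α → fail to reject H₀

reject H₀: no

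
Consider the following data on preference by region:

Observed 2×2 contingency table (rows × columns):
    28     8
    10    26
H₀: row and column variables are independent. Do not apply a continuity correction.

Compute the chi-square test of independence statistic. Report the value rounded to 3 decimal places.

test statistic = 18.056

Row totals [36, 36], col totals [38, 34], n=72
χ² = (28−19.00)²/19.00 + (8−17.00)²/17.00 + (10−19.00)²/19.00 + (26−17.00)²/17.00 = 18.0557
df = 1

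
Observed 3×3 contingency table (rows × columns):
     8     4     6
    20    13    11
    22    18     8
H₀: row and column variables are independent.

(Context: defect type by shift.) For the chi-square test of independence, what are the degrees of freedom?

df = (r−1)(c−1) = (3−1)·(3−1) = 4

degrees of freedom = 4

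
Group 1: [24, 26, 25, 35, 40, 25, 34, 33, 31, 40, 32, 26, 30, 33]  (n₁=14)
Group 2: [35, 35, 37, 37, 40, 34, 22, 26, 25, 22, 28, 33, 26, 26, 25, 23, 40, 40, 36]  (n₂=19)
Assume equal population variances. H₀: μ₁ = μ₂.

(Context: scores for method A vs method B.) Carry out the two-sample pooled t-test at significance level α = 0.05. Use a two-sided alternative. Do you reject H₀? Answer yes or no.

reject H₀: no

x̄₁=31.000, s₁=5.320, n₁=14
x̄₂=31.053, s₂=6.527, n₂=19
s_p² = [13·5.320² + 18·6.527²]/31 = 36.6112
SE = √(s_p²·(1/14+1/19)) = 2.1312
t = (31.000−31.053)/2.1312 = -0.0247
df = 31
p-value (two-sided) = 0.98046
At α=0.05: p ≥ α → fail to reject H₀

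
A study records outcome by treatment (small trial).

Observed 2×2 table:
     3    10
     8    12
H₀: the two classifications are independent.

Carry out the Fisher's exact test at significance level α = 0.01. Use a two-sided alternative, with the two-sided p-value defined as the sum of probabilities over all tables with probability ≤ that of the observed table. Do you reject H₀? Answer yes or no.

reject H₀: no

Margins: r₁=13, r₂=20, c₁=11, c₂=22, n=33
p_obs = C(13,3)·C(20,8)/C(33,11); sum pmf over tables with pmf ≤ p_obs
p-value (two-sided) = 0.45586
At α=0.01: p ≥ α → fail to reject H₀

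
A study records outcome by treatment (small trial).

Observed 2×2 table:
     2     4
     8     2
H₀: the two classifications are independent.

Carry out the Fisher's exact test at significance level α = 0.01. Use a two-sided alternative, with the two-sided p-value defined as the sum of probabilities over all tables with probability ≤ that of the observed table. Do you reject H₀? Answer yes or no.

Margins: r₁=6, r₂=10, c₁=10, c₂=6, n=16
p_obs = C(6,2)·C(10,8)/C(16,10); sum pmf over tables with pmf ≤ p_obs
p-value (two-sided) = 0.11813
At α=0.01: p ≥ α → fail to reject H₀

reject H₀: no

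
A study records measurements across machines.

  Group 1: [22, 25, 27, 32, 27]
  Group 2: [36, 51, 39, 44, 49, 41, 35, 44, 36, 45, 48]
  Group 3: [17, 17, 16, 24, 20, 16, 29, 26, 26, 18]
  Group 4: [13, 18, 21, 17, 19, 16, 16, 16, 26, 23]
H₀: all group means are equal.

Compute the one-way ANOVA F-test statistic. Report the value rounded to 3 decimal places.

test statistic = 55.910

Group means [26.60, 42.55, 20.90, 18.50], grand mean 27.639
SSB = Σnᵢ(x̄ᵢ−x̄)² = 3738.978; SSW = ΣΣ(x−x̄ᵢ)² = 713.327
MSB = 3738.978/3 = 1246.3261; MSW = 713.327/32 = 22.2915
F = MSB/MSW = 55.9104
df = (3, 32)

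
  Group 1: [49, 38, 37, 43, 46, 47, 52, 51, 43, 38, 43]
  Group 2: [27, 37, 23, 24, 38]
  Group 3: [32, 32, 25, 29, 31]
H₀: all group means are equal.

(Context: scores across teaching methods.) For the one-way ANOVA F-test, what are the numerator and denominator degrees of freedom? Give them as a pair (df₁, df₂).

k = 3 groups, N = 21 total
df = (k−1, N−k) = (3−1, 21−3) = (2, 18)

degrees of freedom = [2, 18]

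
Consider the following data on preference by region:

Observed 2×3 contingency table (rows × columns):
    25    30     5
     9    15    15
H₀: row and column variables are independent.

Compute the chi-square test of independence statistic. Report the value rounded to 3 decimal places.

Row totals [60, 39], col totals [34, 45, 20], n=99
χ² = (25−20.61)²/20.61 + (30−27.27)²/27.27 + (5−12.12)²/12.12 + (9−13.39)²/13.39 + (15−17.73)²/17.73 + (15−7.88)²/7.88 = 13.6909
df = 2

test statistic = 13.691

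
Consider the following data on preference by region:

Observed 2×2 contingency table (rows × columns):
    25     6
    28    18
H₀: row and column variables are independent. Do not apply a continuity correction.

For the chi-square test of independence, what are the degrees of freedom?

degrees of freedom = 1

df = (r−1)(c−1) = (2−1)·(2−1) = 1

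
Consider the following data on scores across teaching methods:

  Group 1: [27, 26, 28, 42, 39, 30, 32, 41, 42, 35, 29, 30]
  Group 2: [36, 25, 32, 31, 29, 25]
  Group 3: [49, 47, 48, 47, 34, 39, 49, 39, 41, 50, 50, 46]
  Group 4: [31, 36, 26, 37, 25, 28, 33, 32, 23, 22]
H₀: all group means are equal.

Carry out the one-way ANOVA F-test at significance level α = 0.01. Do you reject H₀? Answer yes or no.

Group means [33.42, 29.67, 44.92, 29.30], grand mean 35.275
SSB = Σnᵢ(x̄ᵢ−x̄)² = 1702.708; SSW = ΣΣ(x−x̄ᵢ)² = 1061.267
MSB = 1702.708/3 = 567.5694; MSW = 1061.267/36 = 29.4796
F = MSB/MSW = 19.2529
df = (3, 36)
p-value (upper-tail) = 0.00000
At α=0.01: p < α → reject H₀

reject H₀: yes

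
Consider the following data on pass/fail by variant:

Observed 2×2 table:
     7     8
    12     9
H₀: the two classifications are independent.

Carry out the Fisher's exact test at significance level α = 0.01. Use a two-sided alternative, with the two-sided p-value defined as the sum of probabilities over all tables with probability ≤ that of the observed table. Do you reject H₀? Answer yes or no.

reject H₀: no

Margins: r₁=15, r₂=21, c₁=19, c₂=17, n=36
p_obs = C(15,7)·C(21,12)/C(36,19); sum pmf over tables with pmf ≤ p_obs
p-value (two-sided) = 0.73600
At α=0.01: p ≥ α → fail to reject H₀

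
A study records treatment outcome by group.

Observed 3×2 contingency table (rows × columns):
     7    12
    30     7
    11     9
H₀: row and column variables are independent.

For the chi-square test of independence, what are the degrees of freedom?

degrees of freedom = 2

df = (r−1)(c−1) = (3−1)·(2−1) = 2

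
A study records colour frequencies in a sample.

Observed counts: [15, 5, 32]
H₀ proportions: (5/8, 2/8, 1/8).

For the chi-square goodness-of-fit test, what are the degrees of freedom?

df = k − 1 = 3 − 1 = 2

degrees of freedom = 2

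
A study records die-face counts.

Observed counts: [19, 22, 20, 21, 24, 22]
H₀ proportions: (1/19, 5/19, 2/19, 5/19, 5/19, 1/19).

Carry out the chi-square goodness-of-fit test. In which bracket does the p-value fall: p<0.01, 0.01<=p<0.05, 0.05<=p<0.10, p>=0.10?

p-value bracket: p<0.01

n = 128; E_i = n·p_i = [6.74, 33.68, 13.47, 33.68, 33.68, 6.74]
χ² = (19−6.74)²/6.74 + (22−33.68)²/33.68 + (20−13.47)²/13.47 + (21−33.68)²/33.68 + (24−33.68)²/33.68 + (22−6.74)²/6.74 = 71.6781
df = 5
p-value (upper-tail) = 0.00000
→ bracket: p<0.01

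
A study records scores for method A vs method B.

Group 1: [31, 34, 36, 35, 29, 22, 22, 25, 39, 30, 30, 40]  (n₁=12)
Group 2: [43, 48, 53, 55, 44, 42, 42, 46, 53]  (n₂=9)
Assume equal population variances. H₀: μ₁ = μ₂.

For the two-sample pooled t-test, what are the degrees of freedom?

df = n₁ + n₂ − 2 = 12 + 9 − 2 = 19

degrees of freedom = 19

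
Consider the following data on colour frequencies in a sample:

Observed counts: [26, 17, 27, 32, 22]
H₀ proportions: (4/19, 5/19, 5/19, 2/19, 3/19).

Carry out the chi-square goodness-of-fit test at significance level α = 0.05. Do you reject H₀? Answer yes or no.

n = 124; E_i = n·p_i = [26.11, 32.63, 32.63, 13.05, 19.58]
χ² = (26−26.11)²/26.11 + (17−32.63)²/32.63 + (27−32.63)²/32.63 + (32−13.05)²/13.05 + (22−19.58)²/19.58 = 36.2640
df = 4
p-value (upper-tail) = 0.00000
At α=0.05: p < α → reject H₀

reject H₀: yes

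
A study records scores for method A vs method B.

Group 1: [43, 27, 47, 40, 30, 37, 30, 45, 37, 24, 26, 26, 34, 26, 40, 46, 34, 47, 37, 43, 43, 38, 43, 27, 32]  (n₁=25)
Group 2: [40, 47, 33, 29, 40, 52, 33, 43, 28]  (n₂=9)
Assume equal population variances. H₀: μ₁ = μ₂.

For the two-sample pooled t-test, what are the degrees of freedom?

degrees of freedom = 32

df = n₁ + n₂ − 2 = 25 + 9 − 2 = 32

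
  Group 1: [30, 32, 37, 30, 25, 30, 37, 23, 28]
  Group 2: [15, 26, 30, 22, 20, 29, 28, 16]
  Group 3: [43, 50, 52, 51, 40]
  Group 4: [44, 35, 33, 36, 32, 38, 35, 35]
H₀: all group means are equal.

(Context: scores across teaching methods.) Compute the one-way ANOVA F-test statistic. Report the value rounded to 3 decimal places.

Group means [30.22, 23.25, 47.20, 36.00], grand mean 32.733
SSB = Σnᵢ(x̄ᵢ−x̄)² = 1908.011; SSW = ΣΣ(x−x̄ᵢ)² = 631.856
MSB = 1908.011/3 = 636.0037; MSW = 631.856/26 = 24.3021
F = MSB/MSW = 26.1707
df = (3, 26)

test statistic = 26.171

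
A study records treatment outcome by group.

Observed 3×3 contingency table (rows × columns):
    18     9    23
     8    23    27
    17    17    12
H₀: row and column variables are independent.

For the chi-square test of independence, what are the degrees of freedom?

degrees of freedom = 4

df = (r−1)(c−1) = (3−1)·(3−1) = 4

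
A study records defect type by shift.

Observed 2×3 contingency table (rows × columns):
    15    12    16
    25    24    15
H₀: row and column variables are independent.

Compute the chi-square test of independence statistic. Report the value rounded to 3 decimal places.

test statistic = 2.507

Row totals [43, 64], col totals [40, 36, 31], n=107
χ² = (15−16.07)²/16.07 + (12−14.47)²/14.47 + (16−12.46)²/12.46 + (25−23.93)²/23.93 + (24−21.53)²/21.53 + (15−18.54)²/18.54 = 2.5073
df = 2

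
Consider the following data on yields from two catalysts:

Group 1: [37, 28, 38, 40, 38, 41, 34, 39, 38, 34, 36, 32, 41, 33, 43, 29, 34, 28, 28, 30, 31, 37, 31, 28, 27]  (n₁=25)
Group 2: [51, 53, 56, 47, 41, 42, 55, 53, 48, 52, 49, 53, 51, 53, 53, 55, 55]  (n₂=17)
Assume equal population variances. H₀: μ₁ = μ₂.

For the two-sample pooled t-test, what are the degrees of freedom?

df = n₁ + n₂ − 2 = 25 + 17 − 2 = 40

degrees of freedom = 40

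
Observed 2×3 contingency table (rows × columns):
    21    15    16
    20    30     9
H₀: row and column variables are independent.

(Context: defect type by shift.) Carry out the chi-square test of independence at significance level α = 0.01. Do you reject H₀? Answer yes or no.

reject H₀: no

Row totals [52, 59], col totals [41, 45, 25], n=111
χ² = (21−19.21)²/19.21 + (15−21.08)²/21.08 + (16−11.71)²/11.71 + (20−21.79)²/21.79 + (30−23.92)²/23.92 + (9−13.29)²/13.29 = 6.5691
df = 2
p-value (upper-tail) = 0.03746
At α=0.01: p ≥ α → fail to reject H₀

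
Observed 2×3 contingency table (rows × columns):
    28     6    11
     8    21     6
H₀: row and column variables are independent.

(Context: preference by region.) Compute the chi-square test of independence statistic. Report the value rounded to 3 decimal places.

test statistic = 19.977

Row totals [45, 35], col totals [36, 27, 17], n=80
χ² = (28−20.25)²/20.25 + (6−15.19)²/15.19 + (11−9.56)²/9.56 + (8−15.75)²/15.75 + (21−11.81)²/11.81 + (6−7.44)²/7.44 = 19.9772
df = 2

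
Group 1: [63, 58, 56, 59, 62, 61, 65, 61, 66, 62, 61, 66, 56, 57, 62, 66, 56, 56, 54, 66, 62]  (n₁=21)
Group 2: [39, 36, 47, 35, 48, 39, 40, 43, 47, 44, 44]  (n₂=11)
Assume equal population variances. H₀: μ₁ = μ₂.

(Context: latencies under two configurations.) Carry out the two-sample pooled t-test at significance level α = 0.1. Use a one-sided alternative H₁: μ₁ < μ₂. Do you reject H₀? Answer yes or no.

x̄₁=60.714, s₁=3.875, n₁=21
x̄₂=42.000, s₂=4.494, n₂=11
s_p² = [20·3.875² + 10·4.494²]/30 = 16.7429
SE = √(s_p²·(1/21+1/11)) = 1.5229
t = (60.714−42.000)/1.5229 = 12.2882
df = 30
p-value (one-sided, H₁ less) = 1.00000
At α=0.1: p ≥ α → fail to reject H₀

reject H₀: no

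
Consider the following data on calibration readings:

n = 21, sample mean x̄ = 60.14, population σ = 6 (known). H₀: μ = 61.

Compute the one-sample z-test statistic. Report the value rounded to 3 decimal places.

SE = σ/√n = 6/√21 = 1.3093
z = (x̄−μ₀)/SE = (60.14−61)/1.3093 = -0.6568

test statistic = -0.657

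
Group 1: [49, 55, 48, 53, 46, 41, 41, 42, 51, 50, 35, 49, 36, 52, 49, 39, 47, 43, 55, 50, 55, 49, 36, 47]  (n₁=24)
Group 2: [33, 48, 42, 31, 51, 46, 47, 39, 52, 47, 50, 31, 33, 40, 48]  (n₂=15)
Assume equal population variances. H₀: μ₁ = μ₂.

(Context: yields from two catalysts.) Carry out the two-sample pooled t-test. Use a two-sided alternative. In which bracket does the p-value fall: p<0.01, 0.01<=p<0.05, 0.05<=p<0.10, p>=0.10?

p-value bracket: 0.05<=p<0.10

x̄₁=46.583, s₁=6.128, n₁=24
x̄₂=42.533, s₂=7.539, n₂=15
s_p² = [23·6.128² + 14·7.539²]/37 = 44.8532
SE = √(s_p²·(1/24+1/15)) = 2.2043
t = (46.583−42.533)/2.2043 = 1.8373
df = 37
p-value (two-sided) = 0.07421
→ bracket: 0.05<=p<0.10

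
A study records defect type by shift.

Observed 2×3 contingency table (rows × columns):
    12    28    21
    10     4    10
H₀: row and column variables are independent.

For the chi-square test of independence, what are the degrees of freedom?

degrees of freedom = 2

df = (r−1)(c−1) = (2−1)·(3−1) = 2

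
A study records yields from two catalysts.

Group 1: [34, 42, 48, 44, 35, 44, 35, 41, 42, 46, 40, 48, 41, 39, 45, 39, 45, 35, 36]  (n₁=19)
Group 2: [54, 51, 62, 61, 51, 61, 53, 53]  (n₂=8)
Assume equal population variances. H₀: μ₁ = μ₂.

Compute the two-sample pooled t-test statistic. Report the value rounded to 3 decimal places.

x̄₁=41.000, s₁=4.509, n₁=19
x̄₂=55.750, s₂=4.743, n₂=8
s_p² = [18·4.509² + 7·4.743²]/25 = 20.9400
SE = √(s_p²·(1/19+1/8)) = 1.9286
t = (41.000−55.750)/1.9286 = -7.6479
df = 25

test statistic = -7.648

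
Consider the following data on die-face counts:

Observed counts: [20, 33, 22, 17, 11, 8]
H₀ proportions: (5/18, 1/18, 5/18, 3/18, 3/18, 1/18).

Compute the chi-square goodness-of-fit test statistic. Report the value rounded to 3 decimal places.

n = 111; E_i = n·p_i = [30.83, 6.17, 30.83, 18.50, 18.50, 6.17]
χ² = (20−30.83)²/30.83 + (33−6.17)²/6.17 + (22−30.83)²/30.83 + (17−18.50)²/18.50 + (11−18.50)²/18.50 + (8−6.17)²/6.17 = 126.8054
df = 5

test statistic = 126.805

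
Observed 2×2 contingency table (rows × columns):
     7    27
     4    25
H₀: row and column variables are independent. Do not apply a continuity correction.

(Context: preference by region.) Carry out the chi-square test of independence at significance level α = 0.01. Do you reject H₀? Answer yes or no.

Row totals [34, 29], col totals [11, 52], n=63
χ² = (7−5.94)²/5.94 + (27−28.06)²/28.06 + (4−5.06)²/5.06 + (25−23.94)²/23.94 = 0.5014
df = 1
p-value (upper-tail) = 0.47887
At α=0.01: p ≥ α → fail to reject H₀

reject H₀: no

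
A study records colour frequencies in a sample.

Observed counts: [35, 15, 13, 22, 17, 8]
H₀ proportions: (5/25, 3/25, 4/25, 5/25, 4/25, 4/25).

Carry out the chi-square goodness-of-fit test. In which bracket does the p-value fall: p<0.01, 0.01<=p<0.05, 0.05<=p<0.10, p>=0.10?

n = 110; E_i = n·p_i = [22.00, 13.20, 17.60, 22.00, 17.60, 17.60]
χ² = (35−22.00)²/22.00 + (15−13.20)²/13.20 + (13−17.60)²/17.60 + (22−22.00)²/22.00 + (17−17.60)²/17.60 + (8−17.60)²/17.60 = 14.3864
df = 5
p-value (upper-tail) = 0.01333
→ bracket: 0.01<=p<0.05

p-value bracket: 0.01<=p<0.05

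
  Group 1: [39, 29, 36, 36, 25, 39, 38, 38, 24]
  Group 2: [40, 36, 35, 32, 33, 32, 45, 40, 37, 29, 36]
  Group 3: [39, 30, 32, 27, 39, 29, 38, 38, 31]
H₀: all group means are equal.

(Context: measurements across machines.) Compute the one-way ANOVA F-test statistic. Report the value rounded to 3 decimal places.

Group means [33.78, 35.91, 33.67], grand mean 34.552
SSB = Σnᵢ(x̄ᵢ−x̄)² = 32.708; SSW = ΣΣ(x−x̄ᵢ)² = 684.465
MSB = 32.708/2 = 16.3539; MSW = 684.465/26 = 26.3256
F = MSB/MSW = 0.6212
df = (2, 26)

test statistic = 0.621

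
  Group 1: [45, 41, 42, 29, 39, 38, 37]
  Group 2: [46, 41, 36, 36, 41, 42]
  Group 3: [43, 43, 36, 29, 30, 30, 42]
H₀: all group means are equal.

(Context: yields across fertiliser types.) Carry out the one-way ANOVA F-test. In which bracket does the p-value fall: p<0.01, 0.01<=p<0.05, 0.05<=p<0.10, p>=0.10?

p-value bracket: p>=0.10

Group means [38.71, 40.33, 36.14], grand mean 38.300
SSB = Σnᵢ(x̄ᵢ−x̄)² = 58.581; SSW = ΣΣ(x−x̄ᵢ)² = 481.619
MSB = 58.581/2 = 29.2905; MSW = 481.619/17 = 28.3305
F = MSB/MSW = 1.0339
df = (2, 17)
p-value (upper-tail) = 0.37694
→ bracket: p>=0.10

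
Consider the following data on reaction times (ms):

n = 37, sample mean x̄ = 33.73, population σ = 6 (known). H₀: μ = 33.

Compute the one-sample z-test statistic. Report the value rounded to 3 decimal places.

test statistic = 0.740

SE = σ/√n = 6/√37 = 0.9864
z = (x̄−μ₀)/SE = (33.73−33)/0.9864 = 0.7401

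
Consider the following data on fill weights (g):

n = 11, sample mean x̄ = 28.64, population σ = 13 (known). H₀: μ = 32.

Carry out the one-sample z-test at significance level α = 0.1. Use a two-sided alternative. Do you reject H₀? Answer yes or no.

SE = σ/√n = 13/√11 = 3.9196
z = (x̄−μ₀)/SE = (28.64−32)/3.9196 = -0.8572
p-value (two-sided) = 0.39132
At α=0.1: p ≥ α → fail to reject H₀

reject H₀: no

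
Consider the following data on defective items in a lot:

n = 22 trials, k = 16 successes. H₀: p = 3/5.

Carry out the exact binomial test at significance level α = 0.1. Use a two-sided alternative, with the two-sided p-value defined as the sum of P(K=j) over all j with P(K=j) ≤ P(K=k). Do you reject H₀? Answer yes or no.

reject H₀: no

Exact binomial: n=22, k=16, p₀=3/5=0.6000
P(X=j) = C(n,j)·p₀^j·(1−p₀)^(n−j); p = Σ P(X=j) over j with P(X=j) ≤ P(X=16)
p-value (two-sided) = 0.27915
At α=0.1: p ≥ α → fail to reject H₀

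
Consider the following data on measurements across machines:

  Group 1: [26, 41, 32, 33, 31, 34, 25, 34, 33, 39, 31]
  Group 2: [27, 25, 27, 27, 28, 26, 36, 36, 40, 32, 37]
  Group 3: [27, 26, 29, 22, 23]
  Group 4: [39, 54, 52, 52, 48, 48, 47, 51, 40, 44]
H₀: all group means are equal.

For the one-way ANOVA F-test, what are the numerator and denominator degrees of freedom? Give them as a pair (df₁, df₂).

k = 4 groups, N = 37 total
df = (k−1, N−k) = (4−1, 37−4) = (3, 33)

degrees of freedom = [3, 33]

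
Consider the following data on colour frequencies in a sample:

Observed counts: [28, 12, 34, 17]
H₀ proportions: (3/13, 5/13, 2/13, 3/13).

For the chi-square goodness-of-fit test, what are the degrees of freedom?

degrees of freedom = 3

df = k − 1 = 4 − 1 = 3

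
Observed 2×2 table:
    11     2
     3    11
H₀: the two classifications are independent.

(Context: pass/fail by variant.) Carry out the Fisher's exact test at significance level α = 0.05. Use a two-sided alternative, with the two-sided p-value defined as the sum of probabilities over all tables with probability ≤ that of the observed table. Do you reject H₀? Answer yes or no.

Margins: r₁=13, r₂=14, c₁=14, c₂=13, n=27
p_obs = C(13,11)·C(14,3)/C(27,14); sum pmf over tables with pmf ≤ p_obs
p-value (two-sided) = 0.00184
At α=0.05: p < α → reject H₀

reject H₀: yes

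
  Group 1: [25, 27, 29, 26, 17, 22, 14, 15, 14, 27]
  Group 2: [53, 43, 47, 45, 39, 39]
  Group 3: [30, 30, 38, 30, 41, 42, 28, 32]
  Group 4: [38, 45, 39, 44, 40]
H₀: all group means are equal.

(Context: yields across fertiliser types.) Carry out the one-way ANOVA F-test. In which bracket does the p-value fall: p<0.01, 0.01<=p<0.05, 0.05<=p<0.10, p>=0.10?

p-value bracket: p<0.01

Group means [21.60, 44.33, 33.88, 41.20], grand mean 33.069
SSB = Σnᵢ(x̄ᵢ−x̄)² = 2412.454; SSW = ΣΣ(x−x̄ᵢ)² = 721.408
MSB = 2412.454/3 = 804.1512; MSW = 721.408/25 = 28.8563
F = MSB/MSW = 27.8674
df = (3, 25)
p-value (upper-tail) = 0.00000
→ bracket: p<0.01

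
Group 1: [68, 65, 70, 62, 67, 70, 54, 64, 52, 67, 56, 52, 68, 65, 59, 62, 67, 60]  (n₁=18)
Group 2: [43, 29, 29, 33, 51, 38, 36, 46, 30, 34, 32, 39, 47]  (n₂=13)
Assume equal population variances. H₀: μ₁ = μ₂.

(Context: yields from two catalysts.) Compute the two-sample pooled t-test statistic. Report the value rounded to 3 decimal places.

test statistic = 10.568

x̄₁=62.667, s₁=5.951, n₁=18
x̄₂=37.462, s₂=7.321, n₂=13
s_p² = [17·5.951² + 12·7.321²]/29 = 42.9390
SE = √(s_p²·(1/18+1/13)) = 2.3851
t = (62.667−37.462)/2.3851 = 10.5679
df = 29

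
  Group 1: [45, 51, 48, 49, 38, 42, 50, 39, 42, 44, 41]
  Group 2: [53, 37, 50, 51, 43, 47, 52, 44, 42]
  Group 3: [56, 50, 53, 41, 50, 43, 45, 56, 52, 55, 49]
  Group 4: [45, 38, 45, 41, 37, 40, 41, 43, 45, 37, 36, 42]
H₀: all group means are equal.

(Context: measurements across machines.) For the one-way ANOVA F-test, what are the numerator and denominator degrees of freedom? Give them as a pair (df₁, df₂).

degrees of freedom = [3, 39]

k = 4 groups, N = 43 total
df = (k−1, N−k) = (4−1, 43−4) = (3, 39)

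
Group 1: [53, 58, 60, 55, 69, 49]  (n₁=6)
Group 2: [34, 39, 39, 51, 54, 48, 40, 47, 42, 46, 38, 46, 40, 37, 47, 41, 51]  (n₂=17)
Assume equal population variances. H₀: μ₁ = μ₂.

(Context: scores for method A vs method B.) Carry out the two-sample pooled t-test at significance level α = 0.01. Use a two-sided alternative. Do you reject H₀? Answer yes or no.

reject H₀: yes

x̄₁=57.333, s₁=6.890, n₁=6
x̄₂=43.529, s₂=5.680, n₂=17
s_p² = [5·6.890² + 16·5.680²]/21 = 35.8842
SE = √(s_p²·(1/6+1/17)) = 2.8446
t = (57.333−43.529)/2.8446 = 4.8527
df = 21
p-value (two-sided) = 0.00008
At α=0.01: p < α → reject H₀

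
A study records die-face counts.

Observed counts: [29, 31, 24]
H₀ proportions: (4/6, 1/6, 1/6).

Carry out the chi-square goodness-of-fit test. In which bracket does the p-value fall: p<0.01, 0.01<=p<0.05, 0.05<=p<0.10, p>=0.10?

p-value bracket: p<0.01

n = 84; E_i = n·p_i = [56.00, 14.00, 14.00]
χ² = (29−56.00)²/56.00 + (31−14.00)²/14.00 + (24−14.00)²/14.00 = 40.8036
df = 2
p-value (upper-tail) = 0.00000
→ bracket: p<0.01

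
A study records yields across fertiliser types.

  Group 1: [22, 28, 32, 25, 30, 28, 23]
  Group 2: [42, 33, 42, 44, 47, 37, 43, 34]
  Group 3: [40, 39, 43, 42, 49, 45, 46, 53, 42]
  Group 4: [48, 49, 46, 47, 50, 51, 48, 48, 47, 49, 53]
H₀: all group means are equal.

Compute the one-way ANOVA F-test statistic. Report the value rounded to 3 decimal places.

Group means [26.86, 40.25, 44.33, 48.73], grand mean 41.286
SSB = Σnᵢ(x̄ᵢ−x̄)² = 2158.604; SSW = ΣΣ(x−x̄ᵢ)² = 456.539
MSB = 2158.604/3 = 719.5346; MSW = 456.539/31 = 14.7271
F = MSB/MSW = 48.8580
df = (3, 31)

test statistic = 48.858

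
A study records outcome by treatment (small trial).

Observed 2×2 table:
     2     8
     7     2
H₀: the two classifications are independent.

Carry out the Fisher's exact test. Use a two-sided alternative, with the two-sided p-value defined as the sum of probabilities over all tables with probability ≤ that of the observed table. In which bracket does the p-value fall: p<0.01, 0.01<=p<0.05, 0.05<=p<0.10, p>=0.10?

p-value bracket: 0.01<=p<0.05

Margins: r₁=10, r₂=9, c₁=9, c₂=10, n=19
p_obs = C(10,2)·C(9,7)/C(19,9); sum pmf over tables with pmf ≤ p_obs
p-value (two-sided) = 0.02301
→ bracket: 0.01<=p<0.05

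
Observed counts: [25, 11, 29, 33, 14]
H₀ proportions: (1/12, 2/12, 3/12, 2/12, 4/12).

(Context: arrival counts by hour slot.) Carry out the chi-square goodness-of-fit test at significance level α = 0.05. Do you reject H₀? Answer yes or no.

n = 112; E_i = n·p_i = [9.33, 18.67, 28.00, 18.67, 37.33]
χ² = (25−9.33)²/9.33 + (11−18.67)²/18.67 + (29−28.00)²/28.00 + (33−18.67)²/18.67 + (14−37.33)²/37.33 = 55.0714
df = 4
p-value (upper-tail) = 0.00000
At α=0.05: p < α → reject H₀

reject H₀: yes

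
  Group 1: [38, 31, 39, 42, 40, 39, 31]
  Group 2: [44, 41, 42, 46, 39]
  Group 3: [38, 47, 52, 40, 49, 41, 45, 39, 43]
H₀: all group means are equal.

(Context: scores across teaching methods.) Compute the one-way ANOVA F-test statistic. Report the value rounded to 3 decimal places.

Group means [37.14, 42.40, 43.78], grand mean 41.238
SSB = Σnᵢ(x̄ᵢ−x̄)² = 182.197; SSW = ΣΣ(x−x̄ᵢ)² = 329.613
MSB = 182.197/2 = 91.0984; MSW = 329.613/18 = 18.3118
F = MSB/MSW = 4.9748
df = (2, 18)

test statistic = 4.975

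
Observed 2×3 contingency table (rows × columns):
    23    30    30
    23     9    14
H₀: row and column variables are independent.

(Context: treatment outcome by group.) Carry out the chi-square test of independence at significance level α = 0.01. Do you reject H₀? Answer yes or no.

reject H₀: no

Row totals [83, 46], col totals [46, 39, 44], n=129
χ² = (23−29.60)²/29.60 + (30−25.09)²/25.09 + (30−28.31)²/28.31 + (23−16.40)²/16.40 + (9−13.91)²/13.91 + (14−15.69)²/15.69 = 7.0973
df = 2
p-value (upper-tail) = 0.02876
At α=0.01: p ≥ α → fail to reject H₀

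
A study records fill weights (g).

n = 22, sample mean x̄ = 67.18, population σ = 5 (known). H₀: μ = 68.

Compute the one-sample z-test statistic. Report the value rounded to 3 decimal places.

SE = σ/√n = 5/√22 = 1.0660
z = (x̄−μ₀)/SE = (67.18−68)/1.0660 = -0.7692

test statistic = -0.769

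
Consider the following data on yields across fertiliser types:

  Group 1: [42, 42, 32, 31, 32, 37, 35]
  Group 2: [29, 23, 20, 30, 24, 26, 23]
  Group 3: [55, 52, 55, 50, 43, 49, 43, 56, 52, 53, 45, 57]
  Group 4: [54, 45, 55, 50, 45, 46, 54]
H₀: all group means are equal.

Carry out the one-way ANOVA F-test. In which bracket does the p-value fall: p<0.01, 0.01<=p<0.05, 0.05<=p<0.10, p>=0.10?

Group means [35.86, 25.00, 50.83, 49.86], grand mean 41.970
SSB = Σnᵢ(x̄ᵢ−x̄)² = 3655.589; SSW = ΣΣ(x−x̄ᵢ)² = 597.381
MSB = 3655.589/3 = 1218.5296; MSW = 597.381/29 = 20.5993
F = MSB/MSW = 59.1538
df = (3, 29)
p-value (upper-tail) = 0.00000
→ bracket: p<0.01

p-value bracket: p<0.01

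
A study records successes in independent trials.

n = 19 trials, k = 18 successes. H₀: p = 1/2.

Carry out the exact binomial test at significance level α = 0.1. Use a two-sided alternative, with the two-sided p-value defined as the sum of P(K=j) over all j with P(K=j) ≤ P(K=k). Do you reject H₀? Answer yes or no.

Exact binomial: n=19, k=18, p₀=1/2=0.5000
P(X=j) = C(n,j)·p₀^j·(1−p₀)^(n−j); p = Σ P(X=j) over j with P(X=j) ≤ P(X=18)
p-value (two-sided) = 0.00008
At α=0.1: p < α → reject H₀

reject H₀: yes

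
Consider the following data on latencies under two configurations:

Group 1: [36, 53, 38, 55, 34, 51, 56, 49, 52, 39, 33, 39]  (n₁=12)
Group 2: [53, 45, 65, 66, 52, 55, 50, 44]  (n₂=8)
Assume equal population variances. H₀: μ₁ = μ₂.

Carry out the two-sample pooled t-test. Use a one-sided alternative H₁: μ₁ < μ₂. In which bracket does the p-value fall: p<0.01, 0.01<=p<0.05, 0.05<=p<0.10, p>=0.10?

p-value bracket: 0.01<=p<0.05

x̄₁=44.583, s₁=8.795, n₁=12
x̄₂=53.750, s₂=8.172, n₂=8
s_p² = [11·8.795² + 7·8.172²]/18 = 73.2454
SE = √(s_p²·(1/12+1/8)) = 3.9063
t = (44.583−53.750)/3.9063 = -2.3466
df = 18
p-value (one-sided, H₁ less) = 0.01530
→ bracket: 0.01<=p<0.05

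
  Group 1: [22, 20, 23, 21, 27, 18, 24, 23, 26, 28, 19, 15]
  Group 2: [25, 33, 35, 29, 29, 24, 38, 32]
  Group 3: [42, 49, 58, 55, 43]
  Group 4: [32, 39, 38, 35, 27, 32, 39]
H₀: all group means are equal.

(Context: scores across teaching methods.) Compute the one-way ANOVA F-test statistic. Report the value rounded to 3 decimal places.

test statistic = 39.235

Group means [22.17, 30.62, 49.40, 34.57], grand mean 31.250
SSB = Σnᵢ(x̄ᵢ−x̄)² = 2717.544; SSW = ΣΣ(x−x̄ᵢ)² = 646.456
MSB = 2717.544/3 = 905.8480; MSW = 646.456/28 = 23.0877
F = MSB/MSW = 39.2351
df = (3, 28)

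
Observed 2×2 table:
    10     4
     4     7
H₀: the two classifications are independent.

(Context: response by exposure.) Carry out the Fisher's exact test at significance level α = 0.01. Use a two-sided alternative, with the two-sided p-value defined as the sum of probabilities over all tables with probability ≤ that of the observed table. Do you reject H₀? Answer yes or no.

reject H₀: no

Margins: r₁=14, r₂=11, c₁=14, c₂=11, n=25
p_obs = C(14,10)·C(11,4)/C(25,14); sum pmf over tables with pmf ≤ p_obs
p-value (two-sided) = 0.11599
At α=0.01: p ≥ α → fail to reject H₀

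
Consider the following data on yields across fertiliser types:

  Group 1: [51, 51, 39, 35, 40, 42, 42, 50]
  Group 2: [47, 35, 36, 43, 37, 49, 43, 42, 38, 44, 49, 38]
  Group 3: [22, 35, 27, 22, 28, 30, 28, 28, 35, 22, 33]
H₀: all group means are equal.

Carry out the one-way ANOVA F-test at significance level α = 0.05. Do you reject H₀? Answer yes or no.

Group means [43.75, 41.75, 28.18], grand mean 37.452
SSB = Σnᵢ(x̄ᵢ−x̄)² = 1484.291; SSW = ΣΣ(x−x̄ᵢ)² = 769.386
MSB = 1484.291/2 = 742.1455; MSW = 769.386/28 = 27.4781
F = MSB/MSW = 27.0086
df = (2, 28)
p-value (upper-tail) = 0.00000
At α=0.05: p < α → reject H₀

reject H₀: yes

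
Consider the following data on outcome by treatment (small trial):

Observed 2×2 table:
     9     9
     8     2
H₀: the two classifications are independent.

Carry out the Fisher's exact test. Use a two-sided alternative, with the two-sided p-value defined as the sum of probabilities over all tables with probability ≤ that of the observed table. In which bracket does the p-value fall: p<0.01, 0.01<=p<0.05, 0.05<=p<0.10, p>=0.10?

p-value bracket: p>=0.10

Margins: r₁=18, r₂=10, c₁=17, c₂=11, n=28
p_obs = C(18,9)·C(10,8)/C(28,17); sum pmf over tables with pmf ≤ p_obs
p-value (two-sided) = 0.22641
→ bracket: p>=0.10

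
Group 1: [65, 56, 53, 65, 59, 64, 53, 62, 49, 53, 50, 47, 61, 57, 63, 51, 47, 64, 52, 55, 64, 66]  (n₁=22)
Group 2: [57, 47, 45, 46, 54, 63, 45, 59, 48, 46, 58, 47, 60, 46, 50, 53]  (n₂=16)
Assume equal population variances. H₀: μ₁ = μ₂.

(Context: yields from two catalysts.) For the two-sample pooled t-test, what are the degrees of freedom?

degrees of freedom = 36

df = n₁ + n₂ − 2 = 22 + 16 − 2 = 36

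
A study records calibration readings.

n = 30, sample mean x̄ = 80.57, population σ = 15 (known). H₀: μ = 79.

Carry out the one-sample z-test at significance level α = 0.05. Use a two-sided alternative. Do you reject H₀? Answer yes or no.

SE = σ/√n = 15/√30 = 2.7386
z = (x̄−μ₀)/SE = (80.57−79)/2.7386 = 0.5733
p-value (two-sided) = 0.56645
At α=0.05: p ≥ α → fail to reject H₀

reject H₀: no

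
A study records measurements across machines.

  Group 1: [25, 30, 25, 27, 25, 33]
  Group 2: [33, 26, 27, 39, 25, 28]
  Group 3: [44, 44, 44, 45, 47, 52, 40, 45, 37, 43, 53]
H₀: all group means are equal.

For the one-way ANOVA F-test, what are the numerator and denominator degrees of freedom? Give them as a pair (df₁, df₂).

k = 3 groups, N = 23 total
df = (k−1, N−k) = (3−1, 23−3) = (2, 20)

degrees of freedom = [2, 20]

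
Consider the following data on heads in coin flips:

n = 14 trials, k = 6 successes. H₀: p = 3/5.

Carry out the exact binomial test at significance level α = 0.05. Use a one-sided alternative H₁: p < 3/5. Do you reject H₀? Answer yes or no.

reject H₀: no

Exact binomial: n=14, k=6, p₀=3/5=0.6000
P(X≤6) from Σ C(n,i)·p₀^i·(1−p₀)^(n−i)
p-value (one-sided, H₁ less) = 0.15014
At α=0.05: p ≥ α → fail to reject H₀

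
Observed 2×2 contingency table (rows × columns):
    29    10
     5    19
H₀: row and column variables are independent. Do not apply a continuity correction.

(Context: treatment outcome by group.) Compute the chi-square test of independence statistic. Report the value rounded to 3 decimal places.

Row totals [39, 24], col totals [34, 29], n=63
χ² = (29−21.05)²/21.05 + (10−17.95)²/17.95 + (5−12.95)²/12.95 + (19−11.05)²/11.05 = 17.1342
df = 1

test statistic = 17.134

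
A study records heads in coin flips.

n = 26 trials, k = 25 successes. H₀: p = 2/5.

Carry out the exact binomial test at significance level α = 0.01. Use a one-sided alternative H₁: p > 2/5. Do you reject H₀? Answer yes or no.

reject H₀: yes

Exact binomial: n=26, k=25, p₀=2/5=0.4000
P(X≥25) from Σ C(n,i)·p₀^i·(1−p₀)^(n−i)
p-value (one-sided, H₁ greater) = 0.00000
At α=0.01: p < α → reject H₀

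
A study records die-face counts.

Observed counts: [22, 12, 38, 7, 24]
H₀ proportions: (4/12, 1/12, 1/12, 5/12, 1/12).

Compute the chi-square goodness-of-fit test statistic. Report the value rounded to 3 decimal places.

n = 103; E_i = n·p_i = [34.33, 8.58, 8.58, 42.92, 8.58]
χ² = (22−34.33)²/34.33 + (12−8.58)²/8.58 + (38−8.58)²/8.58 + (7−42.92)²/42.92 + (24−8.58)²/8.58 = 164.3553
df = 4

test statistic = 164.355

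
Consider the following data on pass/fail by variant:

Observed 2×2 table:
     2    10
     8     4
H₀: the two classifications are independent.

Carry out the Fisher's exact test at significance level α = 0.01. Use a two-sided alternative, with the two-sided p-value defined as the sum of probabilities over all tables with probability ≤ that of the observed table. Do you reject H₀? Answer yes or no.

reject H₀: no

Margins: r₁=12, r₂=12, c₁=10, c₂=14, n=24
p_obs = C(12,2)·C(12,8)/C(24,10); sum pmf over tables with pmf ≤ p_obs
p-value (two-sided) = 0.03607
At α=0.01: p ≥ α → fail to reject H₀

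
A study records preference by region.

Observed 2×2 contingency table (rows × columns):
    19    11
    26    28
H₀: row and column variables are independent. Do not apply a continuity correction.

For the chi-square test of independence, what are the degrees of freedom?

df = (r−1)(c−1) = (2−1)·(2−1) = 1

degrees of freedom = 1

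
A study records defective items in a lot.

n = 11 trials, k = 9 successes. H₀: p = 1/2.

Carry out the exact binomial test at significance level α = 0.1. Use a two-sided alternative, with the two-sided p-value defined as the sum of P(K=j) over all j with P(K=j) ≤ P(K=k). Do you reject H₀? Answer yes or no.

reject H₀: yes

Exact binomial: n=11, k=9, p₀=1/2=0.5000
P(X=j) = C(n,j)·p₀^j·(1−p₀)^(n−j); p = Σ P(X=j) over j with P(X=j) ≤ P(X=9)
p-value (two-sided) = 0.06543
At α=0.1: p < α → reject H₀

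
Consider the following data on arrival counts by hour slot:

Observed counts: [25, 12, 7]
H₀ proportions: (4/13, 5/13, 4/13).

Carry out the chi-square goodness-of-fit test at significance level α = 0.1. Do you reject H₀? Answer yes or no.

reject H₀: yes

n = 44; E_i = n·p_i = [13.54, 16.92, 13.54]
χ² = (25−13.54)²/13.54 + (12−16.92)²/16.92 + (7−13.54)²/13.54 = 14.2932
df = 2
p-value (upper-tail) = 0.00079
At α=0.1: p < α → reject H₀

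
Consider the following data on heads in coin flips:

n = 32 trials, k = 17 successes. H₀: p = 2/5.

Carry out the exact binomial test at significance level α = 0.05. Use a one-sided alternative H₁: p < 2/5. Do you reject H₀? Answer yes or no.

reject H₀: no

Exact binomial: n=32, k=17, p₀=2/5=0.4000
P(X≤17) from Σ C(n,i)·p₀^i·(1−p₀)^(n−i)
p-value (one-sided, H₁ less) = 0.95373
At α=0.05: p ≥ α → fail to reject H₀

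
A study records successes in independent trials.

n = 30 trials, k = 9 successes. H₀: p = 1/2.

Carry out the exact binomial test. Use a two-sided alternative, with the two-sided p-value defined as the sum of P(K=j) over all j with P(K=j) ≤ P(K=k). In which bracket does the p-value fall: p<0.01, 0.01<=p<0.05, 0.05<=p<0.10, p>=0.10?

p-value bracket: 0.01<=p<0.05

Exact binomial: n=30, k=9, p₀=1/2=0.5000
P(X=j) = C(n,j)·p₀^j·(1−p₀)^(n−j); p = Σ P(X=j) over j with P(X=j) ≤ P(X=9)
p-value (two-sided) = 0.04277
→ bracket: 0.01<=p<0.05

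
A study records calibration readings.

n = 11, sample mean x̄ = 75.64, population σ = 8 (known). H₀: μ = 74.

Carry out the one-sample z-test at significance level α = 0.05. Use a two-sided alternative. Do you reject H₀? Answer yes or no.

SE = σ/√n = 8/√11 = 2.4121
z = (x̄−μ₀)/SE = (75.64−74)/2.4121 = 0.6799
p-value (two-sided) = 0.49656
At α=0.05: p ≥ α → fail to reject H₀

reject H₀: no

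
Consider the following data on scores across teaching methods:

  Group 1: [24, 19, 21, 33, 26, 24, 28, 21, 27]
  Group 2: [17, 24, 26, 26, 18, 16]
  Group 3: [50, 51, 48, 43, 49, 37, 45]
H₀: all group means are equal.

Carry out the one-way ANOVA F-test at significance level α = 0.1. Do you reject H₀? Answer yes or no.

reject H₀: yes

Group means [24.78, 21.17, 46.14], grand mean 30.591
SSB = Σnᵢ(x̄ᵢ−x̄)² = 2530.072; SSW = ΣΣ(x−x̄ᵢ)² = 401.246
MSB = 2530.072/2 = 1265.0361; MSW = 401.246/19 = 21.1182
F = MSB/MSW = 59.9026
df = (2, 19)
p-value (upper-tail) = 0.00000
At α=0.1: p < α → reject H₀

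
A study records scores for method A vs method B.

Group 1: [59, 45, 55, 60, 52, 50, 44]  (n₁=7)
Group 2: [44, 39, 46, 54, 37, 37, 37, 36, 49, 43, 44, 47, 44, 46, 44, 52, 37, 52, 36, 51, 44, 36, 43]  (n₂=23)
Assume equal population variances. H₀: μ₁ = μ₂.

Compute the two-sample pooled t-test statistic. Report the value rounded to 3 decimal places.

x̄₁=52.143, s₁=6.309, n₁=7
x̄₂=43.391, s₂=5.742, n₂=23
s_p² = [6·6.309² + 22·5.742²]/28 = 34.4406
SE = √(s_p²·(1/7+1/23)) = 2.5333
t = (52.143−43.391)/2.5333 = 3.4546
df = 28

test statistic = 3.455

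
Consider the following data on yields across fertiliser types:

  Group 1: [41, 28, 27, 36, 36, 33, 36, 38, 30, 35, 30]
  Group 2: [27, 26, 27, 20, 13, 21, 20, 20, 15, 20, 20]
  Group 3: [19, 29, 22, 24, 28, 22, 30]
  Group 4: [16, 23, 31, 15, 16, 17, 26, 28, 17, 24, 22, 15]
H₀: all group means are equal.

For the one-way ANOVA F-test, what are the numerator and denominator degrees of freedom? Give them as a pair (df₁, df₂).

k = 4 groups, N = 41 total
df = (k−1, N−k) = (4−1, 41−4) = (3, 37)

degrees of freedom = [3, 37]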